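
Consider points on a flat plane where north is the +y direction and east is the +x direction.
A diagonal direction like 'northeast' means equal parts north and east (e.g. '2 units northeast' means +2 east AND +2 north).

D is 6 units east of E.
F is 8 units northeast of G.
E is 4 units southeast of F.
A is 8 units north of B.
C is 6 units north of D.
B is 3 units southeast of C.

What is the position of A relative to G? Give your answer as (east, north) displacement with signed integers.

Place G at the origin (east=0, north=0).
  F is 8 units northeast of G: delta (east=+8, north=+8); F at (east=8, north=8).
  E is 4 units southeast of F: delta (east=+4, north=-4); E at (east=12, north=4).
  D is 6 units east of E: delta (east=+6, north=+0); D at (east=18, north=4).
  C is 6 units north of D: delta (east=+0, north=+6); C at (east=18, north=10).
  B is 3 units southeast of C: delta (east=+3, north=-3); B at (east=21, north=7).
  A is 8 units north of B: delta (east=+0, north=+8); A at (east=21, north=15).
Therefore A relative to G: (east=21, north=15).

Answer: A is at (east=21, north=15) relative to G.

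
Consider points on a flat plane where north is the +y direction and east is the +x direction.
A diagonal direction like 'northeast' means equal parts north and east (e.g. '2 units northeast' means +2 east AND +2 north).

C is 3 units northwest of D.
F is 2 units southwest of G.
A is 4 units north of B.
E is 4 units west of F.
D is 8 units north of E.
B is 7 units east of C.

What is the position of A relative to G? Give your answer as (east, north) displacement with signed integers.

Place G at the origin (east=0, north=0).
  F is 2 units southwest of G: delta (east=-2, north=-2); F at (east=-2, north=-2).
  E is 4 units west of F: delta (east=-4, north=+0); E at (east=-6, north=-2).
  D is 8 units north of E: delta (east=+0, north=+8); D at (east=-6, north=6).
  C is 3 units northwest of D: delta (east=-3, north=+3); C at (east=-9, north=9).
  B is 7 units east of C: delta (east=+7, north=+0); B at (east=-2, north=9).
  A is 4 units north of B: delta (east=+0, north=+4); A at (east=-2, north=13).
Therefore A relative to G: (east=-2, north=13).

Answer: A is at (east=-2, north=13) relative to G.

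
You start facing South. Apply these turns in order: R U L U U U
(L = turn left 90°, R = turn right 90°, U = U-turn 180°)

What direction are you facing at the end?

Start: South
  R (right (90° clockwise)) -> West
  U (U-turn (180°)) -> East
  L (left (90° counter-clockwise)) -> North
  U (U-turn (180°)) -> South
  U (U-turn (180°)) -> North
  U (U-turn (180°)) -> South
Final: South

Answer: Final heading: South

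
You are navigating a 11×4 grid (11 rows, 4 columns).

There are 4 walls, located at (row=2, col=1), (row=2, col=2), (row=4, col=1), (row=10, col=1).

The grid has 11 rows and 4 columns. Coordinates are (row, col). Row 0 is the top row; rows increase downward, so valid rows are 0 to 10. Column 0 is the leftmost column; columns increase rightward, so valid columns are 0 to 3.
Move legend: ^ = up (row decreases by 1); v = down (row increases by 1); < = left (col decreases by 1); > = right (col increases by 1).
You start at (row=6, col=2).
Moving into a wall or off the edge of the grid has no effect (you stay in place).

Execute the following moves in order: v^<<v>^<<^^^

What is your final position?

Answer: Final position: (row=3, col=0)

Derivation:
Start: (row=6, col=2)
  v (down): (row=6, col=2) -> (row=7, col=2)
  ^ (up): (row=7, col=2) -> (row=6, col=2)
  < (left): (row=6, col=2) -> (row=6, col=1)
  < (left): (row=6, col=1) -> (row=6, col=0)
  v (down): (row=6, col=0) -> (row=7, col=0)
  > (right): (row=7, col=0) -> (row=7, col=1)
  ^ (up): (row=7, col=1) -> (row=6, col=1)
  < (left): (row=6, col=1) -> (row=6, col=0)
  < (left): blocked, stay at (row=6, col=0)
  ^ (up): (row=6, col=0) -> (row=5, col=0)
  ^ (up): (row=5, col=0) -> (row=4, col=0)
  ^ (up): (row=4, col=0) -> (row=3, col=0)
Final: (row=3, col=0)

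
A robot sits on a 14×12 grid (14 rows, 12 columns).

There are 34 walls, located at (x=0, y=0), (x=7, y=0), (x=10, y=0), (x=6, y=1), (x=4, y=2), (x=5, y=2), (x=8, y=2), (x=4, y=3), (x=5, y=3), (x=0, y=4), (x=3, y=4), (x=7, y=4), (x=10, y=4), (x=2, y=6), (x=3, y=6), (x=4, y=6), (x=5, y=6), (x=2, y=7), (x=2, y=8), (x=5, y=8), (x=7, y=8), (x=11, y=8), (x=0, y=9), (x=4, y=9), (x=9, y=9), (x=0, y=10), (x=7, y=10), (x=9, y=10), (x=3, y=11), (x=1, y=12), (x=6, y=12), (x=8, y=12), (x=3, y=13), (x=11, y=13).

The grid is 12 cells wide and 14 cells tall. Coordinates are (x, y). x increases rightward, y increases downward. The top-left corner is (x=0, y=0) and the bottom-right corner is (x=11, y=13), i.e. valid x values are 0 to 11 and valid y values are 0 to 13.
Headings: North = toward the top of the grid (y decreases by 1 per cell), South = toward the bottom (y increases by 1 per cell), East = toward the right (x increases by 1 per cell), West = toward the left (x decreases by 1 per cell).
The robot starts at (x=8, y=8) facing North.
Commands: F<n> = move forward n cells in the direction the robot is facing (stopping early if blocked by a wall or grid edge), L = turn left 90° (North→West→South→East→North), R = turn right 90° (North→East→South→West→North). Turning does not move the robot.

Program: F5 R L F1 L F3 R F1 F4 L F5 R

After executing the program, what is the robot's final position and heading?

Answer: Final position: (x=6, y=2), facing North

Derivation:
Start: (x=8, y=8), facing North
  F5: move forward 5, now at (x=8, y=3)
  R: turn right, now facing East
  L: turn left, now facing North
  F1: move forward 0/1 (blocked), now at (x=8, y=3)
  L: turn left, now facing West
  F3: move forward 2/3 (blocked), now at (x=6, y=3)
  R: turn right, now facing North
  F1: move forward 1, now at (x=6, y=2)
  F4: move forward 0/4 (blocked), now at (x=6, y=2)
  L: turn left, now facing West
  F5: move forward 0/5 (blocked), now at (x=6, y=2)
  R: turn right, now facing North
Final: (x=6, y=2), facing North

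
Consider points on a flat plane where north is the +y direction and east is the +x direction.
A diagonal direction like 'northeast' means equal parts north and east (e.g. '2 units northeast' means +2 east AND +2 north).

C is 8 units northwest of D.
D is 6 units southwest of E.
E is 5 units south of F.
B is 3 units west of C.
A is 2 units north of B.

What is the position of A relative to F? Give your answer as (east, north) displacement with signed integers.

Place F at the origin (east=0, north=0).
  E is 5 units south of F: delta (east=+0, north=-5); E at (east=0, north=-5).
  D is 6 units southwest of E: delta (east=-6, north=-6); D at (east=-6, north=-11).
  C is 8 units northwest of D: delta (east=-8, north=+8); C at (east=-14, north=-3).
  B is 3 units west of C: delta (east=-3, north=+0); B at (east=-17, north=-3).
  A is 2 units north of B: delta (east=+0, north=+2); A at (east=-17, north=-1).
Therefore A relative to F: (east=-17, north=-1).

Answer: A is at (east=-17, north=-1) relative to F.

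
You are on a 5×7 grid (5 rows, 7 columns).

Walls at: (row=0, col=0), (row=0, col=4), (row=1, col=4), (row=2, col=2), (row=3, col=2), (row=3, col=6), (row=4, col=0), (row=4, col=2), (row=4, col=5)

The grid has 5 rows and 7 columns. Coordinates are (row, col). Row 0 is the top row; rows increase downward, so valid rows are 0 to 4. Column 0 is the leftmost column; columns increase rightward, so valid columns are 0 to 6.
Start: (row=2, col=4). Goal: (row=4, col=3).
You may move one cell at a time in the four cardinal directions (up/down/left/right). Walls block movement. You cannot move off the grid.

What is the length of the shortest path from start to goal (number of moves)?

BFS from (row=2, col=4) until reaching (row=4, col=3):
  Distance 0: (row=2, col=4)
  Distance 1: (row=2, col=3), (row=2, col=5), (row=3, col=4)
  Distance 2: (row=1, col=3), (row=1, col=5), (row=2, col=6), (row=3, col=3), (row=3, col=5), (row=4, col=4)
  Distance 3: (row=0, col=3), (row=0, col=5), (row=1, col=2), (row=1, col=6), (row=4, col=3)  <- goal reached here
One shortest path (3 moves): (row=2, col=4) -> (row=2, col=3) -> (row=3, col=3) -> (row=4, col=3)

Answer: Shortest path length: 3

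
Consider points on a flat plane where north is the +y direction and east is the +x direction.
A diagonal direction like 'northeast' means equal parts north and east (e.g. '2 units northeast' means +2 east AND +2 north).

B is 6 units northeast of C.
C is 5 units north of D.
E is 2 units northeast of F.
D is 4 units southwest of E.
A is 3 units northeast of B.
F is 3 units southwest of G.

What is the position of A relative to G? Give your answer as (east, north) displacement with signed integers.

Place G at the origin (east=0, north=0).
  F is 3 units southwest of G: delta (east=-3, north=-3); F at (east=-3, north=-3).
  E is 2 units northeast of F: delta (east=+2, north=+2); E at (east=-1, north=-1).
  D is 4 units southwest of E: delta (east=-4, north=-4); D at (east=-5, north=-5).
  C is 5 units north of D: delta (east=+0, north=+5); C at (east=-5, north=0).
  B is 6 units northeast of C: delta (east=+6, north=+6); B at (east=1, north=6).
  A is 3 units northeast of B: delta (east=+3, north=+3); A at (east=4, north=9).
Therefore A relative to G: (east=4, north=9).

Answer: A is at (east=4, north=9) relative to G.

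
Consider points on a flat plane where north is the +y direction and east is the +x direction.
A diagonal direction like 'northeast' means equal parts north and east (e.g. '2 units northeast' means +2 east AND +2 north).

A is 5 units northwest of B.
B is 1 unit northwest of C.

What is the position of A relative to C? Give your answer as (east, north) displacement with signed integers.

Answer: A is at (east=-6, north=6) relative to C.

Derivation:
Place C at the origin (east=0, north=0).
  B is 1 unit northwest of C: delta (east=-1, north=+1); B at (east=-1, north=1).
  A is 5 units northwest of B: delta (east=-5, north=+5); A at (east=-6, north=6).
Therefore A relative to C: (east=-6, north=6).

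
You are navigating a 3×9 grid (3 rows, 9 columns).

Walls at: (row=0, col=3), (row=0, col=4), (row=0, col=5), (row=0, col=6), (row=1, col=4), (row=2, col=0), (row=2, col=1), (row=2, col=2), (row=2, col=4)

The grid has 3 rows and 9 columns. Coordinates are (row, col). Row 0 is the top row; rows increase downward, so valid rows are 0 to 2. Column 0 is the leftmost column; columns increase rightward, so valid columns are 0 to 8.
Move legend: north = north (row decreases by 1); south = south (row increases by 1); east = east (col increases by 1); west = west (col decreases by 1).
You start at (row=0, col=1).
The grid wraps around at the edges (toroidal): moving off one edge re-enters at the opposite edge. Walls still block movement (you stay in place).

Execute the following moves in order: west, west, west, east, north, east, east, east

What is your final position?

Start: (row=0, col=1)
  west (west): (row=0, col=1) -> (row=0, col=0)
  west (west): (row=0, col=0) -> (row=0, col=8)
  west (west): (row=0, col=8) -> (row=0, col=7)
  east (east): (row=0, col=7) -> (row=0, col=8)
  north (north): (row=0, col=8) -> (row=2, col=8)
  [×3]east (east): blocked, stay at (row=2, col=8)
Final: (row=2, col=8)

Answer: Final position: (row=2, col=8)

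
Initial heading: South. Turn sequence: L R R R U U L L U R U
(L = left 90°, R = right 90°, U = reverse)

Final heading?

Start: South
  L (left (90° counter-clockwise)) -> East
  R (right (90° clockwise)) -> South
  R (right (90° clockwise)) -> West
  R (right (90° clockwise)) -> North
  U (U-turn (180°)) -> South
  U (U-turn (180°)) -> North
  L (left (90° counter-clockwise)) -> West
  L (left (90° counter-clockwise)) -> South
  U (U-turn (180°)) -> North
  R (right (90° clockwise)) -> East
  U (U-turn (180°)) -> West
Final: West

Answer: Final heading: West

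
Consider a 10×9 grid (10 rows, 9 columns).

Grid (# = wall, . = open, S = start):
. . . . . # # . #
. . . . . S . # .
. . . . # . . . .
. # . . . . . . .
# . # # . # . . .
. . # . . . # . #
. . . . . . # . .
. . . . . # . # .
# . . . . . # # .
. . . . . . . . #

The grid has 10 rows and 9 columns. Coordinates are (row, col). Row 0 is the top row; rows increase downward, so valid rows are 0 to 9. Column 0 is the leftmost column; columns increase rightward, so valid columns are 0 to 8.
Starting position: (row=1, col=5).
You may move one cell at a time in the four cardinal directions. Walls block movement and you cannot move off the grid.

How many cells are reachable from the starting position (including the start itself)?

Answer: Reachable cells: 68

Derivation:
BFS flood-fill from (row=1, col=5):
  Distance 0: (row=1, col=5)
  Distance 1: (row=1, col=4), (row=1, col=6), (row=2, col=5)
  Distance 2: (row=0, col=4), (row=1, col=3), (row=2, col=6), (row=3, col=5)
  Distance 3: (row=0, col=3), (row=1, col=2), (row=2, col=3), (row=2, col=7), (row=3, col=4), (row=3, col=6)
  Distance 4: (row=0, col=2), (row=1, col=1), (row=2, col=2), (row=2, col=8), (row=3, col=3), (row=3, col=7), (row=4, col=4), (row=4, col=6)
  Distance 5: (row=0, col=1), (row=1, col=0), (row=1, col=8), (row=2, col=1), (row=3, col=2), (row=3, col=8), (row=4, col=7), (row=5, col=4)
  Distance 6: (row=0, col=0), (row=2, col=0), (row=4, col=8), (row=5, col=3), (row=5, col=5), (row=5, col=7), (row=6, col=4)
  Distance 7: (row=3, col=0), (row=6, col=3), (row=6, col=5), (row=6, col=7), (row=7, col=4)
  Distance 8: (row=6, col=2), (row=6, col=8), (row=7, col=3), (row=8, col=4)
  Distance 9: (row=6, col=1), (row=7, col=2), (row=7, col=8), (row=8, col=3), (row=8, col=5), (row=9, col=4)
  Distance 10: (row=5, col=1), (row=6, col=0), (row=7, col=1), (row=8, col=2), (row=8, col=8), (row=9, col=3), (row=9, col=5)
  Distance 11: (row=4, col=1), (row=5, col=0), (row=7, col=0), (row=8, col=1), (row=9, col=2), (row=9, col=6)
  Distance 12: (row=9, col=1), (row=9, col=7)
  Distance 13: (row=9, col=0)
Total reachable: 68 (grid has 70 open cells total)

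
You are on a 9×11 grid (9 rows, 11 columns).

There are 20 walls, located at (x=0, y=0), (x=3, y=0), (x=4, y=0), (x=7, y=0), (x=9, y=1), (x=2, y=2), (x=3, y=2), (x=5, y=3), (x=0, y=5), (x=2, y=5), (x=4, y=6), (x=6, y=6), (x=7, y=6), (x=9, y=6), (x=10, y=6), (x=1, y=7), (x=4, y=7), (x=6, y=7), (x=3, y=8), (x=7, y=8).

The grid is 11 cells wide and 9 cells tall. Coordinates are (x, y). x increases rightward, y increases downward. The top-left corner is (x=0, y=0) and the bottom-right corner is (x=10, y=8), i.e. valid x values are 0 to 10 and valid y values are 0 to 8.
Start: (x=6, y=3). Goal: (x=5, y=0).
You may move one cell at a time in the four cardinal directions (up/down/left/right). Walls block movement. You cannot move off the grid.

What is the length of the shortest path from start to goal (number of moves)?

Answer: Shortest path length: 4

Derivation:
BFS from (x=6, y=3) until reaching (x=5, y=0):
  Distance 0: (x=6, y=3)
  Distance 1: (x=6, y=2), (x=7, y=3), (x=6, y=4)
  Distance 2: (x=6, y=1), (x=5, y=2), (x=7, y=2), (x=8, y=3), (x=5, y=4), (x=7, y=4), (x=6, y=5)
  Distance 3: (x=6, y=0), (x=5, y=1), (x=7, y=1), (x=4, y=2), (x=8, y=2), (x=9, y=3), (x=4, y=4), (x=8, y=4), (x=5, y=5), (x=7, y=5)
  Distance 4: (x=5, y=0), (x=4, y=1), (x=8, y=1), (x=9, y=2), (x=4, y=3), (x=10, y=3), (x=3, y=4), (x=9, y=4), (x=4, y=5), (x=8, y=5), (x=5, y=6)  <- goal reached here
One shortest path (4 moves): (x=6, y=3) -> (x=6, y=2) -> (x=5, y=2) -> (x=5, y=1) -> (x=5, y=0)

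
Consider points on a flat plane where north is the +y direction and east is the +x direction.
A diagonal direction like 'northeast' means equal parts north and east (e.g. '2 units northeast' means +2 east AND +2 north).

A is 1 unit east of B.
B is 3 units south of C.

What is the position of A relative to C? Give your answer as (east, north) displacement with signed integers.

Answer: A is at (east=1, north=-3) relative to C.

Derivation:
Place C at the origin (east=0, north=0).
  B is 3 units south of C: delta (east=+0, north=-3); B at (east=0, north=-3).
  A is 1 unit east of B: delta (east=+1, north=+0); A at (east=1, north=-3).
Therefore A relative to C: (east=1, north=-3).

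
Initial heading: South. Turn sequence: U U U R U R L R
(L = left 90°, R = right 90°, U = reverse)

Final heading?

Answer: Final heading: North

Derivation:
Start: South
  U (U-turn (180°)) -> North
  U (U-turn (180°)) -> South
  U (U-turn (180°)) -> North
  R (right (90° clockwise)) -> East
  U (U-turn (180°)) -> West
  R (right (90° clockwise)) -> North
  L (left (90° counter-clockwise)) -> West
  R (right (90° clockwise)) -> North
Final: North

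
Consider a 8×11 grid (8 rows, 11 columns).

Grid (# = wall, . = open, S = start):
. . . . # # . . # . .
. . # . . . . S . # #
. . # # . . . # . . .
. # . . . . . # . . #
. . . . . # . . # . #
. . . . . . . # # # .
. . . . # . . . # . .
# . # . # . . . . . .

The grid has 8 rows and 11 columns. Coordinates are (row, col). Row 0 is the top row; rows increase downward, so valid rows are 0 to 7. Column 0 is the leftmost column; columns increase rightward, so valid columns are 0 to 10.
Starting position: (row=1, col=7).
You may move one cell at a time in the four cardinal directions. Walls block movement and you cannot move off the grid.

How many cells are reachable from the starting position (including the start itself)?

BFS flood-fill from (row=1, col=7):
  Distance 0: (row=1, col=7)
  Distance 1: (row=0, col=7), (row=1, col=6), (row=1, col=8)
  Distance 2: (row=0, col=6), (row=1, col=5), (row=2, col=6), (row=2, col=8)
  Distance 3: (row=1, col=4), (row=2, col=5), (row=2, col=9), (row=3, col=6), (row=3, col=8)
  Distance 4: (row=1, col=3), (row=2, col=4), (row=2, col=10), (row=3, col=5), (row=3, col=9), (row=4, col=6)
  Distance 5: (row=0, col=3), (row=3, col=4), (row=4, col=7), (row=4, col=9), (row=5, col=6)
  Distance 6: (row=0, col=2), (row=3, col=3), (row=4, col=4), (row=5, col=5), (row=6, col=6)
  Distance 7: (row=0, col=1), (row=3, col=2), (row=4, col=3), (row=5, col=4), (row=6, col=5), (row=6, col=7), (row=7, col=6)
  Distance 8: (row=0, col=0), (row=1, col=1), (row=4, col=2), (row=5, col=3), (row=7, col=5), (row=7, col=7)
  Distance 9: (row=1, col=0), (row=2, col=1), (row=4, col=1), (row=5, col=2), (row=6, col=3), (row=7, col=8)
  Distance 10: (row=2, col=0), (row=4, col=0), (row=5, col=1), (row=6, col=2), (row=7, col=3), (row=7, col=9)
  Distance 11: (row=3, col=0), (row=5, col=0), (row=6, col=1), (row=6, col=9), (row=7, col=10)
  Distance 12: (row=6, col=0), (row=6, col=10), (row=7, col=1)
  Distance 13: (row=5, col=10)
Total reachable: 63 (grid has 65 open cells total)

Answer: Reachable cells: 63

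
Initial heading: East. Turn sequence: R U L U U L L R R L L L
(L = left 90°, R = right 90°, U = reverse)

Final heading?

Answer: Final heading: North

Derivation:
Start: East
  R (right (90° clockwise)) -> South
  U (U-turn (180°)) -> North
  L (left (90° counter-clockwise)) -> West
  U (U-turn (180°)) -> East
  U (U-turn (180°)) -> West
  L (left (90° counter-clockwise)) -> South
  L (left (90° counter-clockwise)) -> East
  R (right (90° clockwise)) -> South
  R (right (90° clockwise)) -> West
  L (left (90° counter-clockwise)) -> South
  L (left (90° counter-clockwise)) -> East
  L (left (90° counter-clockwise)) -> North
Final: North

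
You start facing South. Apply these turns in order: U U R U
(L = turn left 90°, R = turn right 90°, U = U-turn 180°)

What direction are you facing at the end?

Start: South
  U (U-turn (180°)) -> North
  U (U-turn (180°)) -> South
  R (right (90° clockwise)) -> West
  U (U-turn (180°)) -> East
Final: East

Answer: Final heading: East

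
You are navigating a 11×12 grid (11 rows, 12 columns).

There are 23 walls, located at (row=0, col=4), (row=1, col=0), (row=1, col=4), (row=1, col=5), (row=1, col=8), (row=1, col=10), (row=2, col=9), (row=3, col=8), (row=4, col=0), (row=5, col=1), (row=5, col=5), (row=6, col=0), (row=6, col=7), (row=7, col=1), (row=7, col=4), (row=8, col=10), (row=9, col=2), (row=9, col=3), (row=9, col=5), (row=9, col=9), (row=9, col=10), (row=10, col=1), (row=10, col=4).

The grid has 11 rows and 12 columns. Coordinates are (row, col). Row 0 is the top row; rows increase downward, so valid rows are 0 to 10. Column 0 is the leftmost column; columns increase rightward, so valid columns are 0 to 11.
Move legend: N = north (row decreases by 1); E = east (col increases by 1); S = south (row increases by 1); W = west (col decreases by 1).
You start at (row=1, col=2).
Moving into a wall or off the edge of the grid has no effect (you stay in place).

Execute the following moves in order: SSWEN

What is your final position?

Answer: Final position: (row=2, col=2)

Derivation:
Start: (row=1, col=2)
  S (south): (row=1, col=2) -> (row=2, col=2)
  S (south): (row=2, col=2) -> (row=3, col=2)
  W (west): (row=3, col=2) -> (row=3, col=1)
  E (east): (row=3, col=1) -> (row=3, col=2)
  N (north): (row=3, col=2) -> (row=2, col=2)
Final: (row=2, col=2)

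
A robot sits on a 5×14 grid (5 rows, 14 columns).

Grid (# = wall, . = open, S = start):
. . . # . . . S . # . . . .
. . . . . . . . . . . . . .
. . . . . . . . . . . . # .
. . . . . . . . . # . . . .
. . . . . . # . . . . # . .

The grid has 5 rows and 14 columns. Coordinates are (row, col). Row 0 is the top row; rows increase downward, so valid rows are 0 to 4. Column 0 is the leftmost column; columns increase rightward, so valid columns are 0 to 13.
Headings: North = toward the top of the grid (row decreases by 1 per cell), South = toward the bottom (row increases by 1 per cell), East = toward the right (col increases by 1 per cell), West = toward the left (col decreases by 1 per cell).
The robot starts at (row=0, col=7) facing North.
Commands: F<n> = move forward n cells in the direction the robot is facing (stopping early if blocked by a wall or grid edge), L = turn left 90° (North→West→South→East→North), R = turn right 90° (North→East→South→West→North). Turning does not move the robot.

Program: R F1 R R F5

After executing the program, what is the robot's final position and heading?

Answer: Final position: (row=0, col=4), facing West

Derivation:
Start: (row=0, col=7), facing North
  R: turn right, now facing East
  F1: move forward 1, now at (row=0, col=8)
  R: turn right, now facing South
  R: turn right, now facing West
  F5: move forward 4/5 (blocked), now at (row=0, col=4)
Final: (row=0, col=4), facing West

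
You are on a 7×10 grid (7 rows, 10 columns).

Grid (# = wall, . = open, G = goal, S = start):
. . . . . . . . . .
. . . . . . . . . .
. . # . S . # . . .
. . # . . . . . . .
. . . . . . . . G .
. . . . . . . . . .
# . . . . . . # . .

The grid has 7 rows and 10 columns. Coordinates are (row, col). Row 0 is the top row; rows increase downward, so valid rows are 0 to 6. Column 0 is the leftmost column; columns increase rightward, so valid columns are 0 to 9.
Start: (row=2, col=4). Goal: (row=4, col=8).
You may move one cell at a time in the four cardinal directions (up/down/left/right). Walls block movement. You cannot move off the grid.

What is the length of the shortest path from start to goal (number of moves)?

Answer: Shortest path length: 6

Derivation:
BFS from (row=2, col=4) until reaching (row=4, col=8):
  Distance 0: (row=2, col=4)
  Distance 1: (row=1, col=4), (row=2, col=3), (row=2, col=5), (row=3, col=4)
  Distance 2: (row=0, col=4), (row=1, col=3), (row=1, col=5), (row=3, col=3), (row=3, col=5), (row=4, col=4)
  Distance 3: (row=0, col=3), (row=0, col=5), (row=1, col=2), (row=1, col=6), (row=3, col=6), (row=4, col=3), (row=4, col=5), (row=5, col=4)
  Distance 4: (row=0, col=2), (row=0, col=6), (row=1, col=1), (row=1, col=7), (row=3, col=7), (row=4, col=2), (row=4, col=6), (row=5, col=3), (row=5, col=5), (row=6, col=4)
  Distance 5: (row=0, col=1), (row=0, col=7), (row=1, col=0), (row=1, col=8), (row=2, col=1), (row=2, col=7), (row=3, col=8), (row=4, col=1), (row=4, col=7), (row=5, col=2), (row=5, col=6), (row=6, col=3), (row=6, col=5)
  Distance 6: (row=0, col=0), (row=0, col=8), (row=1, col=9), (row=2, col=0), (row=2, col=8), (row=3, col=1), (row=3, col=9), (row=4, col=0), (row=4, col=8), (row=5, col=1), (row=5, col=7), (row=6, col=2), (row=6, col=6)  <- goal reached here
One shortest path (6 moves): (row=2, col=4) -> (row=2, col=5) -> (row=3, col=5) -> (row=3, col=6) -> (row=3, col=7) -> (row=3, col=8) -> (row=4, col=8)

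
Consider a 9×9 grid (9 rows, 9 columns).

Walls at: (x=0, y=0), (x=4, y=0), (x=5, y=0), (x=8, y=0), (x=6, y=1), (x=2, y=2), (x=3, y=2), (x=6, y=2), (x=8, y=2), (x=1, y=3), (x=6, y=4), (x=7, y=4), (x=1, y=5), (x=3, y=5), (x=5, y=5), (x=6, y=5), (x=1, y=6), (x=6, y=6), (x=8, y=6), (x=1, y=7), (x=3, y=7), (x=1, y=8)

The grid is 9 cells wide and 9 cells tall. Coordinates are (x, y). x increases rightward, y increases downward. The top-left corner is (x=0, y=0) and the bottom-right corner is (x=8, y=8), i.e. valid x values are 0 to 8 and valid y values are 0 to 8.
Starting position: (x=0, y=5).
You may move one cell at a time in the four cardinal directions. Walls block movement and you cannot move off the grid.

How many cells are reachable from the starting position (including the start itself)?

Answer: Reachable cells: 59

Derivation:
BFS flood-fill from (x=0, y=5):
  Distance 0: (x=0, y=5)
  Distance 1: (x=0, y=4), (x=0, y=6)
  Distance 2: (x=0, y=3), (x=1, y=4), (x=0, y=7)
  Distance 3: (x=0, y=2), (x=2, y=4), (x=0, y=8)
  Distance 4: (x=0, y=1), (x=1, y=2), (x=2, y=3), (x=3, y=4), (x=2, y=5)
  Distance 5: (x=1, y=1), (x=3, y=3), (x=4, y=4), (x=2, y=6)
  Distance 6: (x=1, y=0), (x=2, y=1), (x=4, y=3), (x=5, y=4), (x=4, y=5), (x=3, y=6), (x=2, y=7)
  Distance 7: (x=2, y=0), (x=3, y=1), (x=4, y=2), (x=5, y=3), (x=4, y=6), (x=2, y=8)
  Distance 8: (x=3, y=0), (x=4, y=1), (x=5, y=2), (x=6, y=3), (x=5, y=6), (x=4, y=7), (x=3, y=8)
  Distance 9: (x=5, y=1), (x=7, y=3), (x=5, y=7), (x=4, y=8)
  Distance 10: (x=7, y=2), (x=8, y=3), (x=6, y=7), (x=5, y=8)
  Distance 11: (x=7, y=1), (x=8, y=4), (x=7, y=7), (x=6, y=8)
  Distance 12: (x=7, y=0), (x=8, y=1), (x=8, y=5), (x=7, y=6), (x=8, y=7), (x=7, y=8)
  Distance 13: (x=6, y=0), (x=7, y=5), (x=8, y=8)
Total reachable: 59 (grid has 59 open cells total)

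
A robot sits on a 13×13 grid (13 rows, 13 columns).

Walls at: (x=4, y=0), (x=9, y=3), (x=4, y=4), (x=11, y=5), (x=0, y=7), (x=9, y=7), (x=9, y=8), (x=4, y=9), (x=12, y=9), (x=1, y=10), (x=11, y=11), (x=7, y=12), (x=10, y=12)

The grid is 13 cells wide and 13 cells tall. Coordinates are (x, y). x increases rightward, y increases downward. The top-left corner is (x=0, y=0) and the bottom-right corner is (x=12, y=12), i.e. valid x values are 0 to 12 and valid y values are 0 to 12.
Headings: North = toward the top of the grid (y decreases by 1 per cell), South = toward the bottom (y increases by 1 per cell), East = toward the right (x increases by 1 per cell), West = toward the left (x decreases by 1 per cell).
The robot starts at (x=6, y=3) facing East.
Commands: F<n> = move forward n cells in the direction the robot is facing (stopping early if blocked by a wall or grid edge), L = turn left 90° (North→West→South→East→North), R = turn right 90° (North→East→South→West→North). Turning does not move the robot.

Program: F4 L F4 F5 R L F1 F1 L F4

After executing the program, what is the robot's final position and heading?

Answer: Final position: (x=5, y=0), facing West

Derivation:
Start: (x=6, y=3), facing East
  F4: move forward 2/4 (blocked), now at (x=8, y=3)
  L: turn left, now facing North
  F4: move forward 3/4 (blocked), now at (x=8, y=0)
  F5: move forward 0/5 (blocked), now at (x=8, y=0)
  R: turn right, now facing East
  L: turn left, now facing North
  F1: move forward 0/1 (blocked), now at (x=8, y=0)
  F1: move forward 0/1 (blocked), now at (x=8, y=0)
  L: turn left, now facing West
  F4: move forward 3/4 (blocked), now at (x=5, y=0)
Final: (x=5, y=0), facing West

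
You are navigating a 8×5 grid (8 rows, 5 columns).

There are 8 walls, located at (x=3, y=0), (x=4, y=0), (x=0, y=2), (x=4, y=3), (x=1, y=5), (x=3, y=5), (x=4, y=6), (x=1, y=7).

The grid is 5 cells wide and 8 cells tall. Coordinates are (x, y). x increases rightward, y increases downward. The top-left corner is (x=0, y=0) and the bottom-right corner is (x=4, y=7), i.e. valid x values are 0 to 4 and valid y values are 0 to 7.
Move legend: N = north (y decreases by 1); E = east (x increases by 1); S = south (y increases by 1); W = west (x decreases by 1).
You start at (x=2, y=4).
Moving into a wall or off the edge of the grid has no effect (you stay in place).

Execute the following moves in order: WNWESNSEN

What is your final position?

Answer: Final position: (x=2, y=3)

Derivation:
Start: (x=2, y=4)
  W (west): (x=2, y=4) -> (x=1, y=4)
  N (north): (x=1, y=4) -> (x=1, y=3)
  W (west): (x=1, y=3) -> (x=0, y=3)
  E (east): (x=0, y=3) -> (x=1, y=3)
  S (south): (x=1, y=3) -> (x=1, y=4)
  N (north): (x=1, y=4) -> (x=1, y=3)
  S (south): (x=1, y=3) -> (x=1, y=4)
  E (east): (x=1, y=4) -> (x=2, y=4)
  N (north): (x=2, y=4) -> (x=2, y=3)
Final: (x=2, y=3)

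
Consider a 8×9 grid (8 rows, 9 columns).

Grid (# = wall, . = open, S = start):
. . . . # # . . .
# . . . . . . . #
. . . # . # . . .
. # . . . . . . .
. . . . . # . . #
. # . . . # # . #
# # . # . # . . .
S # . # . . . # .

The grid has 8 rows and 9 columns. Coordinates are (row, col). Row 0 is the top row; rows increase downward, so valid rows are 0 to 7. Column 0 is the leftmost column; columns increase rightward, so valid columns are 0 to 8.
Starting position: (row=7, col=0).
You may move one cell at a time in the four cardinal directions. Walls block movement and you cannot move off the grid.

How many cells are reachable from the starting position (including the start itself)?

Answer: Reachable cells: 1

Derivation:
BFS flood-fill from (row=7, col=0):
  Distance 0: (row=7, col=0)
Total reachable: 1 (grid has 52 open cells total)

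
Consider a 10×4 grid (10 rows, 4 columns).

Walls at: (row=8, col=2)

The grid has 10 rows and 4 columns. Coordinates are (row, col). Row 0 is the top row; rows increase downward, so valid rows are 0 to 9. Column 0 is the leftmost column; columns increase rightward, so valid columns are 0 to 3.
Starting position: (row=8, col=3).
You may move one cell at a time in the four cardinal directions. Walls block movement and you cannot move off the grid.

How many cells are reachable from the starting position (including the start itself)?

BFS flood-fill from (row=8, col=3):
  Distance 0: (row=8, col=3)
  Distance 1: (row=7, col=3), (row=9, col=3)
  Distance 2: (row=6, col=3), (row=7, col=2), (row=9, col=2)
  Distance 3: (row=5, col=3), (row=6, col=2), (row=7, col=1), (row=9, col=1)
  Distance 4: (row=4, col=3), (row=5, col=2), (row=6, col=1), (row=7, col=0), (row=8, col=1), (row=9, col=0)
  Distance 5: (row=3, col=3), (row=4, col=2), (row=5, col=1), (row=6, col=0), (row=8, col=0)
  Distance 6: (row=2, col=3), (row=3, col=2), (row=4, col=1), (row=5, col=0)
  Distance 7: (row=1, col=3), (row=2, col=2), (row=3, col=1), (row=4, col=0)
  Distance 8: (row=0, col=3), (row=1, col=2), (row=2, col=1), (row=3, col=0)
  Distance 9: (row=0, col=2), (row=1, col=1), (row=2, col=0)
  Distance 10: (row=0, col=1), (row=1, col=0)
  Distance 11: (row=0, col=0)
Total reachable: 39 (grid has 39 open cells total)

Answer: Reachable cells: 39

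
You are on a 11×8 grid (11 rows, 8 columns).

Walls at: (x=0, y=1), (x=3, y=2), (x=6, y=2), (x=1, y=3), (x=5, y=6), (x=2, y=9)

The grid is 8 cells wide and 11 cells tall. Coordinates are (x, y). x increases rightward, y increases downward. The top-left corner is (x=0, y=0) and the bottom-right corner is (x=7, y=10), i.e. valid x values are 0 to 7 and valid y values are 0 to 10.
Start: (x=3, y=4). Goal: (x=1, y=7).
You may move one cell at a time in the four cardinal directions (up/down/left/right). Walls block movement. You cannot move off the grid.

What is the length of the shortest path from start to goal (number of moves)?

BFS from (x=3, y=4) until reaching (x=1, y=7):
  Distance 0: (x=3, y=4)
  Distance 1: (x=3, y=3), (x=2, y=4), (x=4, y=4), (x=3, y=5)
  Distance 2: (x=2, y=3), (x=4, y=3), (x=1, y=4), (x=5, y=4), (x=2, y=5), (x=4, y=5), (x=3, y=6)
  Distance 3: (x=2, y=2), (x=4, y=2), (x=5, y=3), (x=0, y=4), (x=6, y=4), (x=1, y=5), (x=5, y=5), (x=2, y=6), (x=4, y=6), (x=3, y=7)
  Distance 4: (x=2, y=1), (x=4, y=1), (x=1, y=2), (x=5, y=2), (x=0, y=3), (x=6, y=3), (x=7, y=4), (x=0, y=5), (x=6, y=5), (x=1, y=6), (x=2, y=7), (x=4, y=7), (x=3, y=8)
  Distance 5: (x=2, y=0), (x=4, y=0), (x=1, y=1), (x=3, y=1), (x=5, y=1), (x=0, y=2), (x=7, y=3), (x=7, y=5), (x=0, y=6), (x=6, y=6), (x=1, y=7), (x=5, y=7), (x=2, y=8), (x=4, y=8), (x=3, y=9)  <- goal reached here
One shortest path (5 moves): (x=3, y=4) -> (x=2, y=4) -> (x=1, y=4) -> (x=1, y=5) -> (x=1, y=6) -> (x=1, y=7)

Answer: Shortest path length: 5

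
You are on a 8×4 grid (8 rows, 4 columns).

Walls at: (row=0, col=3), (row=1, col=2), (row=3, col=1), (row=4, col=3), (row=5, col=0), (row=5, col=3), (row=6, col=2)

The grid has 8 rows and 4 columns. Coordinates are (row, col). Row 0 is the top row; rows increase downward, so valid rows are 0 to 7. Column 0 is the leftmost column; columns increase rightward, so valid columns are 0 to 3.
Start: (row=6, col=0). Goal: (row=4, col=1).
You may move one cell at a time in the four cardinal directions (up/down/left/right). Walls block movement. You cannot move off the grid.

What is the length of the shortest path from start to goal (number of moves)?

BFS from (row=6, col=0) until reaching (row=4, col=1):
  Distance 0: (row=6, col=0)
  Distance 1: (row=6, col=1), (row=7, col=0)
  Distance 2: (row=5, col=1), (row=7, col=1)
  Distance 3: (row=4, col=1), (row=5, col=2), (row=7, col=2)  <- goal reached here
One shortest path (3 moves): (row=6, col=0) -> (row=6, col=1) -> (row=5, col=1) -> (row=4, col=1)

Answer: Shortest path length: 3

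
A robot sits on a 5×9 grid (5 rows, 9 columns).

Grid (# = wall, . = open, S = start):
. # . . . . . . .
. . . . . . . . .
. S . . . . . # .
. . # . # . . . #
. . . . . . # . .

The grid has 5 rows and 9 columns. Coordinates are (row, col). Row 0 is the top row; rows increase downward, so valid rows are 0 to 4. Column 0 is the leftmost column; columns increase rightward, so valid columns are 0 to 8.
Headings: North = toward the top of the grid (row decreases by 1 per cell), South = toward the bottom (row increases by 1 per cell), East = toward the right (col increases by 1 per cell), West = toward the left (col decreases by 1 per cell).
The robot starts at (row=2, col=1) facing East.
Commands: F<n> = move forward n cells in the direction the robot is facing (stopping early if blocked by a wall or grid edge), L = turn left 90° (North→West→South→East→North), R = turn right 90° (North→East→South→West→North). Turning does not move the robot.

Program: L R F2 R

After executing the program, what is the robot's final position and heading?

Answer: Final position: (row=2, col=3), facing South

Derivation:
Start: (row=2, col=1), facing East
  L: turn left, now facing North
  R: turn right, now facing East
  F2: move forward 2, now at (row=2, col=3)
  R: turn right, now facing South
Final: (row=2, col=3), facing South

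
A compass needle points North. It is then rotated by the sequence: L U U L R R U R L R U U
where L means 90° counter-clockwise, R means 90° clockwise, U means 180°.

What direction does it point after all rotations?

Answer: Final heading: West

Derivation:
Start: North
  L (left (90° counter-clockwise)) -> West
  U (U-turn (180°)) -> East
  U (U-turn (180°)) -> West
  L (left (90° counter-clockwise)) -> South
  R (right (90° clockwise)) -> West
  R (right (90° clockwise)) -> North
  U (U-turn (180°)) -> South
  R (right (90° clockwise)) -> West
  L (left (90° counter-clockwise)) -> South
  R (right (90° clockwise)) -> West
  U (U-turn (180°)) -> East
  U (U-turn (180°)) -> West
Final: West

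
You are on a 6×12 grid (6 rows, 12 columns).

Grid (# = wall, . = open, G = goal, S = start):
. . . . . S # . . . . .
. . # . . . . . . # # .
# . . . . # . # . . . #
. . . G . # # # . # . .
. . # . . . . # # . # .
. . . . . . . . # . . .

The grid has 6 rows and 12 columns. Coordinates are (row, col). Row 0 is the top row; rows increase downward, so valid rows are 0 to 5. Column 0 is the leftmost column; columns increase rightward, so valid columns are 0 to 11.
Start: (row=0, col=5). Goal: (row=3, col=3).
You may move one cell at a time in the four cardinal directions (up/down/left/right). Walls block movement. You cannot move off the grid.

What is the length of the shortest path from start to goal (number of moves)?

Answer: Shortest path length: 5

Derivation:
BFS from (row=0, col=5) until reaching (row=3, col=3):
  Distance 0: (row=0, col=5)
  Distance 1: (row=0, col=4), (row=1, col=5)
  Distance 2: (row=0, col=3), (row=1, col=4), (row=1, col=6)
  Distance 3: (row=0, col=2), (row=1, col=3), (row=1, col=7), (row=2, col=4), (row=2, col=6)
  Distance 4: (row=0, col=1), (row=0, col=7), (row=1, col=8), (row=2, col=3), (row=3, col=4)
  Distance 5: (row=0, col=0), (row=0, col=8), (row=1, col=1), (row=2, col=2), (row=2, col=8), (row=3, col=3), (row=4, col=4)  <- goal reached here
One shortest path (5 moves): (row=0, col=5) -> (row=0, col=4) -> (row=0, col=3) -> (row=1, col=3) -> (row=2, col=3) -> (row=3, col=3)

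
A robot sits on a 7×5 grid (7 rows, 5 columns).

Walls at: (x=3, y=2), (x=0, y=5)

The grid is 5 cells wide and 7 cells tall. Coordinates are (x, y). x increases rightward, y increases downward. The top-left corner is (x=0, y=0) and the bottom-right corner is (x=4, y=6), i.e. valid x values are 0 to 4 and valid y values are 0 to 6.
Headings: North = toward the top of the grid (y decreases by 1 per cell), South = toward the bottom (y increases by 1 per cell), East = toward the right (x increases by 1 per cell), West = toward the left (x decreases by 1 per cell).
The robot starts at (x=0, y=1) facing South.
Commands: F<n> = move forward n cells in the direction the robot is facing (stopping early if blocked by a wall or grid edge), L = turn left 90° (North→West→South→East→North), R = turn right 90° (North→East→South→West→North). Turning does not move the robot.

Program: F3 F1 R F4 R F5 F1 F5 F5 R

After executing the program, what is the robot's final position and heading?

Start: (x=0, y=1), facing South
  F3: move forward 3, now at (x=0, y=4)
  F1: move forward 0/1 (blocked), now at (x=0, y=4)
  R: turn right, now facing West
  F4: move forward 0/4 (blocked), now at (x=0, y=4)
  R: turn right, now facing North
  F5: move forward 4/5 (blocked), now at (x=0, y=0)
  F1: move forward 0/1 (blocked), now at (x=0, y=0)
  F5: move forward 0/5 (blocked), now at (x=0, y=0)
  F5: move forward 0/5 (blocked), now at (x=0, y=0)
  R: turn right, now facing East
Final: (x=0, y=0), facing East

Answer: Final position: (x=0, y=0), facing East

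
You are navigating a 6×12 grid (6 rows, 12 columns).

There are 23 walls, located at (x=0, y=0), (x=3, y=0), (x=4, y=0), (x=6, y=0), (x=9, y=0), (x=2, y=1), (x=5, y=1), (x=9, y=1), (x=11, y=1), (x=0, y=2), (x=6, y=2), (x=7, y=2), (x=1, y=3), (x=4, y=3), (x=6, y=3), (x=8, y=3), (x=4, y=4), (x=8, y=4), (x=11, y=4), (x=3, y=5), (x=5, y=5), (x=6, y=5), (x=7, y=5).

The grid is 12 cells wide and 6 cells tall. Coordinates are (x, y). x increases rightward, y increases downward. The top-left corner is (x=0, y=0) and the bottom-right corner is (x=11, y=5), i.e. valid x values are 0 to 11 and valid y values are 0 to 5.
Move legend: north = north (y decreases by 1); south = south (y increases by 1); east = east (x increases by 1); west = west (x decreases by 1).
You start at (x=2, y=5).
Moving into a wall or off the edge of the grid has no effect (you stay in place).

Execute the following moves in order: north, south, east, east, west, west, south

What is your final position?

Start: (x=2, y=5)
  north (north): (x=2, y=5) -> (x=2, y=4)
  south (south): (x=2, y=4) -> (x=2, y=5)
  east (east): blocked, stay at (x=2, y=5)
  east (east): blocked, stay at (x=2, y=5)
  west (west): (x=2, y=5) -> (x=1, y=5)
  west (west): (x=1, y=5) -> (x=0, y=5)
  south (south): blocked, stay at (x=0, y=5)
Final: (x=0, y=5)

Answer: Final position: (x=0, y=5)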